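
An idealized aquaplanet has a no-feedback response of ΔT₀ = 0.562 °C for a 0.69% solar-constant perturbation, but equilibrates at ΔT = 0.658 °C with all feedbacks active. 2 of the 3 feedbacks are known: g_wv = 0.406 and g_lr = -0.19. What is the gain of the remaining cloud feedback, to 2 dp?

-0.07

Amplification A = ΔT/ΔT₀ = 0.658/0.562 = 1.171.
Total gain g = 1 − 1/A = 1 − 1/1.171 = 0.146.
Known gains sum to 0.406 − 0.19 = 0.216.
g_cld = 0.146 − 0.216 = -0.07.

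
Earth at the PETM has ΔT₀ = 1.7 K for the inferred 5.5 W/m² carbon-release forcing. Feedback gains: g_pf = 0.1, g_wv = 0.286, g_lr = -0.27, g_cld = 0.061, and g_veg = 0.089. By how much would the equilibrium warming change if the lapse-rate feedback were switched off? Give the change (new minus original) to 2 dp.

Original: g = 0.266, ΔT = 1.7/(1−0.266) = 2.3161 K.
Without lapse-rate: g' = 0.536, ΔT' = 1.7/(1−0.536) = 3.6638 K.
Change = 3.6638 − 2.3161 = 1.35 K.

1.35 K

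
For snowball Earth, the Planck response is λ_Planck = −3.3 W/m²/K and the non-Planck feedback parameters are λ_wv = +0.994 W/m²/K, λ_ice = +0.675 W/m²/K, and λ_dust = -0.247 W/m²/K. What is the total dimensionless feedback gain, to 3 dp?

0.431

Convert to gains: g_wv = 0.994/3.3 = 0.3012; g_ice = 0.675/3.3 = 0.2045; g_dust = -0.247/3.3 = -0.07485.
Total gain g = 0.43085.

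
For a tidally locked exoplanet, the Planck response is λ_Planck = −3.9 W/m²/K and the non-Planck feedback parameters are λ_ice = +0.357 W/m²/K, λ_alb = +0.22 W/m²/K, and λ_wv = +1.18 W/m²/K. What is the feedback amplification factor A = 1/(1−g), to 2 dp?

1.82

Convert to gains: g_ice = 0.357/3.9 = 0.09154; g_alb = 0.22/3.9 = 0.05641; g_wv = 1.18/3.9 = 0.3026.
Total gain g = 0.45055.
A = 1/(1 − 0.45055) = 1.82.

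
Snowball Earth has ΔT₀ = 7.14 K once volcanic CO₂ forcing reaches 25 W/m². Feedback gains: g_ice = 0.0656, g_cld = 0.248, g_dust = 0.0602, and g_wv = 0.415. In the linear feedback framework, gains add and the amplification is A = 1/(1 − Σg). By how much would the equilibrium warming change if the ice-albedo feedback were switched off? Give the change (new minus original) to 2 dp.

Original: g = 0.7888, ΔT = 7.14/(1−0.7888) = 33.8068 K.
Without ice-albedo: g' = 0.7232, ΔT' = 7.14/(1−0.7232) = 25.7948 K.
Change = 25.7948 − 33.8068 = -8.01 K.

-8.01 K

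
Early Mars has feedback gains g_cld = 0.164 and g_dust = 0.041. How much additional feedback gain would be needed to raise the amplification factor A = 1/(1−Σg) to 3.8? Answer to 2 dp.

0.53

Current total gain = 0.205.
Target gain for A = 3.8: g* = 1 − 1/3.8 = 0.7368.
Additional gain needed = 0.7368 − 0.205 = 0.53.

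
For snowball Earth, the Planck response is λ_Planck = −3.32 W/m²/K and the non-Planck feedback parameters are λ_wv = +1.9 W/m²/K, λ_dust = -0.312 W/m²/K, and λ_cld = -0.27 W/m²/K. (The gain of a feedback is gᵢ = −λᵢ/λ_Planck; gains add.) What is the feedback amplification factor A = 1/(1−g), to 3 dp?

1.658

Convert to gains: g_wv = 1.9/3.32 = 0.5723; g_dust = -0.312/3.32 = -0.09398; g_cld = -0.27/3.32 = -0.08133.
Total gain g = 0.39699.
A = 1/(1 − 0.39699) = 1.658.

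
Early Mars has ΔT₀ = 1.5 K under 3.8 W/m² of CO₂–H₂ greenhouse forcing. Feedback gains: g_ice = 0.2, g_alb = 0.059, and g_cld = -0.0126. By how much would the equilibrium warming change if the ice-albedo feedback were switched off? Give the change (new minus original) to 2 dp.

-0.42 K

Original: g = 0.2464, ΔT = 1.5/(1−0.2464) = 1.9904 K.
Without ice-albedo: g' = 0.0464, ΔT' = 1.5/(1−0.0464) = 1.5730 K.
Change = 1.5730 − 1.9904 = -0.42 K.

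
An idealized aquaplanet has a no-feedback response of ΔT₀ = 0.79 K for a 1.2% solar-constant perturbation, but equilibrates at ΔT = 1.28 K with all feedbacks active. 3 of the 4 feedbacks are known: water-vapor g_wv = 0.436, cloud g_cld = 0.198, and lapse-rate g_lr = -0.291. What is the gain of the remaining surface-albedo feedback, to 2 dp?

0.04

Amplification A = ΔT/ΔT₀ = 1.28/0.79 = 1.62.
Total gain g = 1 − 1/A = 1 − 1/1.62 = 0.3827.
Known gains sum to 0.436 + 0.198 − 0.291 = 0.343.
g_alb = 0.3827 − 0.343 = 0.04.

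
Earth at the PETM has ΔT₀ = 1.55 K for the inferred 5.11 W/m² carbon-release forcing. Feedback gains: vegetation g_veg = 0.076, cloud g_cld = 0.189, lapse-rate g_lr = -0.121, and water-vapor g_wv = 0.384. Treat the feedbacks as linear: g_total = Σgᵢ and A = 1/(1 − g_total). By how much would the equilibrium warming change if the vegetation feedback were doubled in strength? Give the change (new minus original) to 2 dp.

0.63 K

Original: g = 0.528, ΔT = 1.55/(1−0.528) = 3.2839 K.
With doubled vegetation: g' = 0.604, ΔT' = 1.55/(1−0.604) = 3.9141 K.
Change = 3.9141 − 3.2839 = 0.63 K.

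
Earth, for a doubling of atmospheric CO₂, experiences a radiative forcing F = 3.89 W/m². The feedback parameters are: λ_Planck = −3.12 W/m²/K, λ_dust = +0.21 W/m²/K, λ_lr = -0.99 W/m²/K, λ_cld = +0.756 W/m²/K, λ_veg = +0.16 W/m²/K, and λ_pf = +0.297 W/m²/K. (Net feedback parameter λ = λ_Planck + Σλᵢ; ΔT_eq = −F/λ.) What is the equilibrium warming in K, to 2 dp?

Net feedback parameter λ = (−3.12) + (+0.21) + (-0.99) + (+0.756) + (+0.16) + (+0.297) = -2.687 W/m²/K.
ΔT = −F/λ = −3.89/(-2.687) = 1.45 K.

1.45 K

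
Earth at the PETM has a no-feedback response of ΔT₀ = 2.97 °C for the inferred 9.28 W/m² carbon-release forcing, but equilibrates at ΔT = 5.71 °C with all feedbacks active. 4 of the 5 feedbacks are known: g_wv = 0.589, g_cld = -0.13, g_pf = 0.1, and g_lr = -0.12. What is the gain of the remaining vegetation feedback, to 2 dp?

Amplification A = ΔT/ΔT₀ = 5.71/2.97 = 1.923.
Total gain g = 1 − 1/A = 1 − 1/1.923 = 0.48.
Known gains sum to 0.589 − 0.13 + 0.1 − 0.12 = 0.439.
g_veg = 0.48 − 0.439 = 0.04.

0.04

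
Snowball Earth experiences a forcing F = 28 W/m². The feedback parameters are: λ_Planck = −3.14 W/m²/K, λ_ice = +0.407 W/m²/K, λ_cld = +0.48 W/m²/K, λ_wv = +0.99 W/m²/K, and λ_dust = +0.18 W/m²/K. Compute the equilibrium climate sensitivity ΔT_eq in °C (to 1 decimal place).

25.9 °C

Net feedback parameter λ = (−3.14) + (+0.407) + (+0.48) + (+0.99) + (+0.18) = -1.083 W/m²/K.
ΔT = −F/λ = −28/(-1.083) = 25.9 °C.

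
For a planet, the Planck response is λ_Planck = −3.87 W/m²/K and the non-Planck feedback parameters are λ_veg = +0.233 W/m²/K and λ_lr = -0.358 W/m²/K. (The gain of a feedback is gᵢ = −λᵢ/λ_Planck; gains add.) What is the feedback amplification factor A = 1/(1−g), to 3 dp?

Convert to gains: g_veg = 0.233/3.87 = 0.06021; g_lr = -0.358/3.87 = -0.09251.
Total gain g = -0.0323.
A = 1/(1 + 0.0323) = 0.969.

0.969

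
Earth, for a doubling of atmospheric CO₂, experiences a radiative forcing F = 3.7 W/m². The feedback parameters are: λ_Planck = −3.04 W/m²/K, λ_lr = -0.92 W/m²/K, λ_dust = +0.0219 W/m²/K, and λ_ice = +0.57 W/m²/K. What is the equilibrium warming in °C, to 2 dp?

Net feedback parameter λ = (−3.04) + (-0.92) + (+0.0219) + (+0.57) = -3.3681 W/m²/K.
ΔT = −F/λ = −3.7/(-3.3681) = 1.10 °C.

1.10 °C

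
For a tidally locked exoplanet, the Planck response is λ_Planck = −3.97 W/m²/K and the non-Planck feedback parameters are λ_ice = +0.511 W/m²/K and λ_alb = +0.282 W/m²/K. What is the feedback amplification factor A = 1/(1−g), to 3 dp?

1.250

Convert to gains: g_ice = 0.511/3.97 = 0.1287; g_alb = 0.282/3.97 = 0.07103.
Total gain g = 0.19973.
A = 1/(1 − 0.19973) = 1.250.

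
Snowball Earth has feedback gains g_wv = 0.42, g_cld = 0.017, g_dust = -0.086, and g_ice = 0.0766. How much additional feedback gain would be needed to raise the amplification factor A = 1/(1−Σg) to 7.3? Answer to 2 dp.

Current total gain = 0.4276.
Target gain for A = 7.3: g* = 1 − 1/7.3 = 0.863.
Additional gain needed = 0.863 − 0.4276 = 0.44.

0.44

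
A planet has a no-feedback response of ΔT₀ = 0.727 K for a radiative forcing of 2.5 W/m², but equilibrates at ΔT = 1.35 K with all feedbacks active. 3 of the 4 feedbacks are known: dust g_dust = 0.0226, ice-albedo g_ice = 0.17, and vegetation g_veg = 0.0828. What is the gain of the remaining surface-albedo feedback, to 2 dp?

Amplification A = ΔT/ΔT₀ = 1.35/0.727 = 1.857.
Total gain g = 1 − 1/A = 1 − 1/1.857 = 0.4615.
Known gains sum to 0.0226 + 0.17 + 0.0828 = 0.2754.
g_alb = 0.4615 − 0.2754 = 0.19.

0.19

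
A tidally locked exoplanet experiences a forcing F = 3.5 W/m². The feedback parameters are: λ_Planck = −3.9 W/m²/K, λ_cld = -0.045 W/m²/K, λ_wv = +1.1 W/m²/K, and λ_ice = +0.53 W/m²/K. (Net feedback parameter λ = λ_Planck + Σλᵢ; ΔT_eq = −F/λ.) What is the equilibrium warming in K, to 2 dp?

1.51 K

Net feedback parameter λ = (−3.9) + (-0.045) + (+1.1) + (+0.53) = -2.315 W/m²/K.
ΔT = −F/λ = −3.5/(-2.315) = 1.51 K.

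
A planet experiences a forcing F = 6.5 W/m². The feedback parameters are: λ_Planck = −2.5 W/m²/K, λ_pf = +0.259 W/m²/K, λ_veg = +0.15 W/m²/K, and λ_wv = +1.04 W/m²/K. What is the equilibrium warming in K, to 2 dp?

6.18 K

Net feedback parameter λ = (−2.5) + (+0.259) + (+0.15) + (+1.04) = -1.051 W/m²/K.
ΔT = −F/λ = −6.5/(-1.051) = 6.18 K.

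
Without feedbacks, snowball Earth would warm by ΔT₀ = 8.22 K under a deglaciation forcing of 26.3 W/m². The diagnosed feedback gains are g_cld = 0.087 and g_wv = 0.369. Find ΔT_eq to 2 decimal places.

15.11 K

Total gain g = 0.087 + 0.369 = 0.456.
Amplification A = 1/(1 − 0.456) = 1.838.
ΔT = 8.22 × 1.838 = 15.11 K.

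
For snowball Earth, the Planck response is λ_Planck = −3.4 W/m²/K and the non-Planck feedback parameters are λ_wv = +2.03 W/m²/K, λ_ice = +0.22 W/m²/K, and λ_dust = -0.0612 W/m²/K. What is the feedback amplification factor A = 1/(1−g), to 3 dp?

Convert to gains: g_wv = 2.03/3.4 = 0.5971; g_ice = 0.22/3.4 = 0.06471; g_dust = -0.0612/3.4 = -0.018.
Total gain g = 0.64381.
A = 1/(1 − 0.64381) = 2.807.

2.807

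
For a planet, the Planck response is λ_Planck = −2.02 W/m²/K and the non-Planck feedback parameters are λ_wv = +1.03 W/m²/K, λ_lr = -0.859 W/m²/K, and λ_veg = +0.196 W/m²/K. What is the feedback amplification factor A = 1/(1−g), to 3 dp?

1.222

Convert to gains: g_wv = 1.03/2.02 = 0.5099; g_lr = -0.859/2.02 = -0.4252; g_veg = 0.196/2.02 = 0.09703.
Total gain g = 0.18173.
A = 1/(1 − 0.18173) = 1.222.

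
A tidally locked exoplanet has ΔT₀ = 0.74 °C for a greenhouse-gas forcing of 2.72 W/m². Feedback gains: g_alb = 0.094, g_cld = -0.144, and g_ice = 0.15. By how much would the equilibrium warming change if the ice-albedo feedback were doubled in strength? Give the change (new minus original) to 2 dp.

Original: g = 0.1, ΔT = 0.74/(1−0.1) = 0.8222 °C.
With doubled ice-albedo: g' = 0.25, ΔT' = 0.74/(1−0.25) = 0.9867 °C.
Change = 0.9867 − 0.8222 = 0.16 °C.

0.16 °C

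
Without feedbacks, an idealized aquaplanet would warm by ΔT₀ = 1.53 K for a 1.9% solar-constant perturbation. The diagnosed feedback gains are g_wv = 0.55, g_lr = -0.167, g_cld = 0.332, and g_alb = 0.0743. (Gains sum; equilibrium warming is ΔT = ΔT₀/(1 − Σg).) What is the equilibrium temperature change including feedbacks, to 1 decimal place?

7.3 K

Total gain g = 0.55 − 0.167 + 0.332 + 0.0743 = 0.7893.
Amplification A = 1/(1 − 0.7893) = 4.746.
ΔT = 1.53 × 4.746 = 7.3 K.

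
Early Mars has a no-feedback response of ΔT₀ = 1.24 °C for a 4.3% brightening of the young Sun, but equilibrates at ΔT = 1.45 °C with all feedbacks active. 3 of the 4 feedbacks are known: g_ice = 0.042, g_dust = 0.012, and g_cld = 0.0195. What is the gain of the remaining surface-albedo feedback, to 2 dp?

0.07

Amplification A = ΔT/ΔT₀ = 1.45/1.24 = 1.169.
Total gain g = 1 − 1/A = 1 − 1/1.169 = 0.1446.
Known gains sum to 0.042 + 0.012 + 0.0195 = 0.0735.
g_alb = 0.1446 − 0.0735 = 0.07.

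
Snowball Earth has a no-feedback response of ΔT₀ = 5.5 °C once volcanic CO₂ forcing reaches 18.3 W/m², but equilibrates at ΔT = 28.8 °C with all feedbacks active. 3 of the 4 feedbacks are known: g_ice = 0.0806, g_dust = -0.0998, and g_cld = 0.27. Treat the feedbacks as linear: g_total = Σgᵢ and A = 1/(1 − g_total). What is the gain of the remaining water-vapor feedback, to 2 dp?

0.56

Amplification A = ΔT/ΔT₀ = 28.8/5.5 = 5.236.
Total gain g = 1 − 1/A = 1 − 1/5.236 = 0.809.
Known gains sum to 0.0806 − 0.0998 + 0.27 = 0.2508.
g_wv = 0.809 − 0.2508 = 0.56.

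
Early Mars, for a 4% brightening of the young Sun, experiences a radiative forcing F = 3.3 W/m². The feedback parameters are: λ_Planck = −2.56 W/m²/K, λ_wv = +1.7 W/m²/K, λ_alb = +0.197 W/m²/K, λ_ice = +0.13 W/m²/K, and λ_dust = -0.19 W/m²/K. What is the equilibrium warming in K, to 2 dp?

4.56 K

Net feedback parameter λ = (−2.56) + (+1.7) + (+0.197) + (+0.13) + (-0.19) = -0.723 W/m²/K.
ΔT = −F/λ = −3.3/(-0.723) = 4.56 K.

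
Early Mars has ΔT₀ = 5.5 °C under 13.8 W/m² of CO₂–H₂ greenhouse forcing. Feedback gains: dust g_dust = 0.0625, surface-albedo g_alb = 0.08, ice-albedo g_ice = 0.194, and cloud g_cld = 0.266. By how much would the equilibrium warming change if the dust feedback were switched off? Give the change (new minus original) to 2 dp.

-1.88 °C

Original: g = 0.6025, ΔT = 5.5/(1−0.6025) = 13.8365 °C.
Without dust: g' = 0.54, ΔT' = 5.5/(1−0.54) = 11.9565 °C.
Change = 11.9565 − 13.8365 = -1.88 °C.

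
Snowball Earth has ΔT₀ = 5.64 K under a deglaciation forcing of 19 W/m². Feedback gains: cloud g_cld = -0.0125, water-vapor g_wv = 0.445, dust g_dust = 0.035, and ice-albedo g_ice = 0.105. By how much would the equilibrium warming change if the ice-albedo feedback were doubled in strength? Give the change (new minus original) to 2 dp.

4.30 K

Original: g = 0.5725, ΔT = 5.64/(1−0.5725) = 13.1930 K.
With doubled ice-albedo: g' = 0.6775, ΔT' = 5.64/(1−0.6775) = 17.4884 K.
Change = 17.4884 − 13.1930 = 4.30 K.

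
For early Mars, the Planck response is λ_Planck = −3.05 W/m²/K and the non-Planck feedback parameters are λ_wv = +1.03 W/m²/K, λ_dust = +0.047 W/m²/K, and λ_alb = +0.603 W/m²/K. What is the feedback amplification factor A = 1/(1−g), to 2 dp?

2.23

Convert to gains: g_wv = 1.03/3.05 = 0.3377; g_dust = 0.047/3.05 = 0.01541; g_alb = 0.603/3.05 = 0.1977.
Total gain g = 0.55081.
A = 1/(1 − 0.55081) = 2.23.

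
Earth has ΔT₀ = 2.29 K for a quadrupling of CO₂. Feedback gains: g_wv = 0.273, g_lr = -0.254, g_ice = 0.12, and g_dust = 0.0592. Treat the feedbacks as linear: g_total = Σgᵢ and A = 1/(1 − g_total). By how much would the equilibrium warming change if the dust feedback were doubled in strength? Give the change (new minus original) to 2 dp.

Original: g = 0.1982, ΔT = 2.29/(1−0.1982) = 2.8561 K.
With doubled dust: g' = 0.2574, ΔT' = 2.29/(1−0.2574) = 3.0838 K.
Change = 3.0838 − 2.8561 = 0.23 K.

0.23 K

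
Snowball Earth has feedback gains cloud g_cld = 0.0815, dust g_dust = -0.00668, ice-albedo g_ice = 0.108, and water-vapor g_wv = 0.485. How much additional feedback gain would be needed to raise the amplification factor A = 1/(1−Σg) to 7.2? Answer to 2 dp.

0.19

Current total gain = 0.66782.
Target gain for A = 7.2: g* = 1 − 1/7.2 = 0.8611.
Additional gain needed = 0.8611 − 0.66782 = 0.19.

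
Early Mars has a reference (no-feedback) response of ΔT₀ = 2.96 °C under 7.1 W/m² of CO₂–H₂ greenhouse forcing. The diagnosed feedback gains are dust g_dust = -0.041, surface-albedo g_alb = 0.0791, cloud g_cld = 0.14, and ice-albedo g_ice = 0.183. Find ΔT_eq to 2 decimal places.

Total gain g = -0.041 + 0.0791 + 0.14 + 0.183 = 0.3611.
Amplification A = 1/(1 − 0.3611) = 1.565.
ΔT = 2.96 × 1.565 = 4.63 °C.

4.63 °C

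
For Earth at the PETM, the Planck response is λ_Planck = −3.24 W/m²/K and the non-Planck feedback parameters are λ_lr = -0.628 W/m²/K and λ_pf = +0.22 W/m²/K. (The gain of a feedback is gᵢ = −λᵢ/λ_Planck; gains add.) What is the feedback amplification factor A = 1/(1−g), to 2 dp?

0.89

Convert to gains: g_lr = -0.628/3.24 = -0.1938; g_pf = 0.22/3.24 = 0.0679.
Total gain g = -0.1259.
A = 1/(1 + 0.1259) = 0.89.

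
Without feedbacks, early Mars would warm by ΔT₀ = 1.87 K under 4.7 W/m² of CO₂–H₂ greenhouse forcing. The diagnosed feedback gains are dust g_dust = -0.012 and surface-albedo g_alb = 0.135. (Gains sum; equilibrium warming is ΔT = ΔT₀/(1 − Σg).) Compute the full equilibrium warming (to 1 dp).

Total gain g = -0.012 + 0.135 = 0.123.
Amplification A = 1/(1 − 0.123) = 1.14.
ΔT = 1.87 × 1.14 = 2.1 K.

2.1 K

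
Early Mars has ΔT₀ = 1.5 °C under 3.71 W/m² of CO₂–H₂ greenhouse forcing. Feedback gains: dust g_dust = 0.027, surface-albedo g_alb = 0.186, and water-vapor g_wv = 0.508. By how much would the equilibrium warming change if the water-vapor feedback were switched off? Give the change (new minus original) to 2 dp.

Original: g = 0.721, ΔT = 1.5/(1−0.721) = 5.3763 °C.
Without water-vapor: g' = 0.213, ΔT' = 1.5/(1−0.213) = 1.9060 °C.
Change = 1.9060 − 5.3763 = -3.47 °C.

-3.47 °C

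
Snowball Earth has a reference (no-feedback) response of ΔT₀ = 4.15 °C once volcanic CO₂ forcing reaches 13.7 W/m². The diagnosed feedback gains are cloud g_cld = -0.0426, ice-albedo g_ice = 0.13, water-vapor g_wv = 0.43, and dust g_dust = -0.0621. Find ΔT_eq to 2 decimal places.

Total gain g = -0.0426 + 0.13 + 0.43 − 0.0621 = 0.4553.
Amplification A = 1/(1 − 0.4553) = 1.836.
ΔT = 4.15 × 1.836 = 7.62 °C.

7.62 °C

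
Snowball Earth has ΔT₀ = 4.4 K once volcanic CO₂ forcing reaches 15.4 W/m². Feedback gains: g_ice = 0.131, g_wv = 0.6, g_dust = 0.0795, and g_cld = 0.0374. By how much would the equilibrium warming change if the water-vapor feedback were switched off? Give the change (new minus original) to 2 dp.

-23.08 K

Original: g = 0.8479, ΔT = 4.4/(1−0.8479) = 28.9283 K.
Without water-vapor: g' = 0.2479, ΔT' = 4.4/(1−0.2479) = 5.8503 K.
Change = 5.8503 − 28.9283 = -23.08 K.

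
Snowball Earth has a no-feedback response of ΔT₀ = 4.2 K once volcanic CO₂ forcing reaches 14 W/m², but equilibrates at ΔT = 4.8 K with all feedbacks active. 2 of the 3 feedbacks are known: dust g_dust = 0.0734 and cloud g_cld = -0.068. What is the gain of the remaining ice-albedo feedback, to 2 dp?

Amplification A = ΔT/ΔT₀ = 4.8/4.2 = 1.143.
Total gain g = 1 − 1/A = 1 − 1/1.143 = 0.1251.
Known gains sum to 0.0734 − 0.068 = 0.0054.
g_ice = 0.1251 − 0.0054 = 0.12.

0.12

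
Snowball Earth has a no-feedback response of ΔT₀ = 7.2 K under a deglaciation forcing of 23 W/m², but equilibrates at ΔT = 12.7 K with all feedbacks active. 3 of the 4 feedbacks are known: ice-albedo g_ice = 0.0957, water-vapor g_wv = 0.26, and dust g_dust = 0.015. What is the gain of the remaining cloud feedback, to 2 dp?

Amplification A = ΔT/ΔT₀ = 12.7/7.2 = 1.764.
Total gain g = 1 − 1/A = 1 − 1/1.764 = 0.4331.
Known gains sum to 0.0957 + 0.26 + 0.015 = 0.3707.
g_cld = 0.4331 − 0.3707 = 0.06.

0.06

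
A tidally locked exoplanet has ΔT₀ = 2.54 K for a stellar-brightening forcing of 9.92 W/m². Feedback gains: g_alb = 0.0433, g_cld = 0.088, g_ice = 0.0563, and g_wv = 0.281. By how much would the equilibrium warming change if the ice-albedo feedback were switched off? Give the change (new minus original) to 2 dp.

-0.46 K

Original: g = 0.4686, ΔT = 2.54/(1−0.4686) = 4.7798 K.
Without ice-albedo: g' = 0.4123, ΔT' = 2.54/(1−0.4123) = 4.3219 K.
Change = 4.3219 − 4.7798 = -0.46 K.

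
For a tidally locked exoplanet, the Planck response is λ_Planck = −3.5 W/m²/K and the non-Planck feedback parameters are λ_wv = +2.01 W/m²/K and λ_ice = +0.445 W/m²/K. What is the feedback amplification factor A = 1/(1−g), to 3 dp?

3.349

Convert to gains: g_wv = 2.01/3.5 = 0.5743; g_ice = 0.445/3.5 = 0.1271.
Total gain g = 0.7014.
A = 1/(1 − 0.7014) = 3.349.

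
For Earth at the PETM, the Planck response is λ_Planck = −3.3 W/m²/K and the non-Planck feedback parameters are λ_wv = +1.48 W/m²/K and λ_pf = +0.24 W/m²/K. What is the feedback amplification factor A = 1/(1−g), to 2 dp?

Convert to gains: g_wv = 1.48/3.3 = 0.4485; g_pf = 0.24/3.3 = 0.07273.
Total gain g = 0.52123.
A = 1/(1 − 0.52123) = 2.09.

2.09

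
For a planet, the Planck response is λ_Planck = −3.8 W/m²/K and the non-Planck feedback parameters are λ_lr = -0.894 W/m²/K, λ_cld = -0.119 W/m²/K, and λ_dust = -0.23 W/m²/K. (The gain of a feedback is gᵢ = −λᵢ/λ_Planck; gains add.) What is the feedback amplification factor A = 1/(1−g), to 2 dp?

Convert to gains: g_lr = -0.894/3.8 = -0.2353; g_cld = -0.119/3.8 = -0.03132; g_dust = -0.23/3.8 = -0.06053.
Total gain g = -0.32715.
A = 1/(1 + 0.32715) = 0.75.

0.75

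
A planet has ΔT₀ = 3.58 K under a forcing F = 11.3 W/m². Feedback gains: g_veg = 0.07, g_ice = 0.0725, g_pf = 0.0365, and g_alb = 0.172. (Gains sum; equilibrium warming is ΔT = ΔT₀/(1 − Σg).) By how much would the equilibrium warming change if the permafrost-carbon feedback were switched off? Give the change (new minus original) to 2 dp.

Original: g = 0.351, ΔT = 3.58/(1−0.351) = 5.5162 K.
Without permafrost-carbon: g' = 0.3145, ΔT' = 3.58/(1−0.3145) = 5.2225 K.
Change = 5.2225 − 5.5162 = -0.29 K.

-0.29 K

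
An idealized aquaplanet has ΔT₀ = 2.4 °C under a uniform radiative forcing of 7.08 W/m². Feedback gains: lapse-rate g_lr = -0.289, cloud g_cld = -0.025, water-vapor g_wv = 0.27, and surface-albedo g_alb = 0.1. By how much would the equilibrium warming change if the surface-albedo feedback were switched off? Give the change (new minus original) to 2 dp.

-0.24 °C

Original: g = 0.056, ΔT = 2.4/(1−0.056) = 2.5424 °C.
Without surface-albedo: g' = -0.044, ΔT' = 2.4/(1+0.044) = 2.2989 °C.
Change = 2.2989 − 2.5424 = -0.24 °C.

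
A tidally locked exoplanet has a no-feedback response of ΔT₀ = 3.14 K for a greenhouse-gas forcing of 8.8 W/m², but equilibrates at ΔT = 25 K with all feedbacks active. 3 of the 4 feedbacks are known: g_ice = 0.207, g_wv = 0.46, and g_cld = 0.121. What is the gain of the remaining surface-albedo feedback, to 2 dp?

Amplification A = ΔT/ΔT₀ = 25/3.14 = 7.962.
Total gain g = 1 − 1/A = 1 − 1/7.962 = 0.8744.
Known gains sum to 0.207 + 0.46 + 0.121 = 0.788.
g_alb = 0.8744 − 0.788 = 0.09.

0.09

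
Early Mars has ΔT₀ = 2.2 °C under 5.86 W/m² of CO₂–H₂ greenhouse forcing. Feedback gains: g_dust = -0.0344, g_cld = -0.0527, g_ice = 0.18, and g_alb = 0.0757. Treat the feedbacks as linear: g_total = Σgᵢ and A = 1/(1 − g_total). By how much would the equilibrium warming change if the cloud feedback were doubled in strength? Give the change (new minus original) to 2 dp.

Original: g = 0.1686, ΔT = 2.2/(1−0.1686) = 2.6461 °C.
With doubled cloud: g' = 0.1159, ΔT' = 2.2/(1−0.1159) = 2.4884 °C.
Change = 2.4884 − 2.6461 = -0.16 °C.

-0.16 °C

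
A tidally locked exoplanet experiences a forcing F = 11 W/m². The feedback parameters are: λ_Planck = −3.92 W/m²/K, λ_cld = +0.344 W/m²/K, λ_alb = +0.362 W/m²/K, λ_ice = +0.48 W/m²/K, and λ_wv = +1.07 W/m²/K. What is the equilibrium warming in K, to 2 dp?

Net feedback parameter λ = (−3.92) + (+0.344) + (+0.362) + (+0.48) + (+1.07) = -1.664 W/m²/K.
ΔT = −F/λ = −11/(-1.664) = 6.61 K.

6.61 K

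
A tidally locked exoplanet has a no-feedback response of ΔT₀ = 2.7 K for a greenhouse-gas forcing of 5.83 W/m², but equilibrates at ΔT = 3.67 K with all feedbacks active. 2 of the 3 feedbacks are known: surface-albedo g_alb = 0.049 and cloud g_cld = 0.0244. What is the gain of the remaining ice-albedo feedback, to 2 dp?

Amplification A = ΔT/ΔT₀ = 3.67/2.7 = 1.359.
Total gain g = 1 − 1/A = 1 − 1/1.359 = 0.2642.
Known gains sum to 0.049 + 0.0244 = 0.0734.
g_ice = 0.2642 − 0.0734 = 0.19.

0.19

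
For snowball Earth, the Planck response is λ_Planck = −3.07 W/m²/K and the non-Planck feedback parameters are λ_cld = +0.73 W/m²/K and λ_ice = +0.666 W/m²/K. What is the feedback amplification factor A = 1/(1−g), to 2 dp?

Convert to gains: g_cld = 0.73/3.07 = 0.2378; g_ice = 0.666/3.07 = 0.2169.
Total gain g = 0.4547.
A = 1/(1 − 0.4547) = 1.83.

1.83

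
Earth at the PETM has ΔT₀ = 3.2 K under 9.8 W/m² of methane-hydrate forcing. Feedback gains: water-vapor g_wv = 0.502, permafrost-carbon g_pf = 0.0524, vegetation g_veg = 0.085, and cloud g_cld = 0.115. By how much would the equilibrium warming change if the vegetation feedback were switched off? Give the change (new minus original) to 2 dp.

-3.35 K

Original: g = 0.7544, ΔT = 3.2/(1−0.7544) = 13.0293 K.
Without vegetation: g' = 0.6694, ΔT' = 3.2/(1−0.6694) = 9.6794 K.
Change = 9.6794 − 13.0293 = -3.35 K.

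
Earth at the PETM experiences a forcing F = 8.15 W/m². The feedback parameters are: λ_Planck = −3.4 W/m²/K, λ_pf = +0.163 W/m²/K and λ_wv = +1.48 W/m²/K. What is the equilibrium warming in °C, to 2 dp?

4.64 °C

Net feedback parameter λ = (−3.4) + (+0.163) + (+1.48) = -1.757 W/m²/K.
ΔT = −F/λ = −8.15/(-1.757) = 4.64 °C.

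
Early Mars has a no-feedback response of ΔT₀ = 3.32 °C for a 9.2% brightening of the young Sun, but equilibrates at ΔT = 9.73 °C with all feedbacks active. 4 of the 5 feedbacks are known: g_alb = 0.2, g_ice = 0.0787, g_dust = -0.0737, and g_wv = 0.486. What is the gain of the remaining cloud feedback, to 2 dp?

Amplification A = ΔT/ΔT₀ = 9.73/3.32 = 2.931.
Total gain g = 1 − 1/A = 1 − 1/2.931 = 0.6588.
Known gains sum to 0.2 + 0.0787 − 0.0737 + 0.486 = 0.691.
g_cld = 0.6588 − 0.691 = -0.03.

-0.03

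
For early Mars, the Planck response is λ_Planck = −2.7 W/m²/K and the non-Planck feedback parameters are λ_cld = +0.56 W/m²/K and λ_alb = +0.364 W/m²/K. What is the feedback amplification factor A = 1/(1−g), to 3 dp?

Convert to gains: g_cld = 0.56/2.7 = 0.2074; g_alb = 0.364/2.7 = 0.1348.
Total gain g = 0.3422.
A = 1/(1 − 0.3422) = 1.520.

1.520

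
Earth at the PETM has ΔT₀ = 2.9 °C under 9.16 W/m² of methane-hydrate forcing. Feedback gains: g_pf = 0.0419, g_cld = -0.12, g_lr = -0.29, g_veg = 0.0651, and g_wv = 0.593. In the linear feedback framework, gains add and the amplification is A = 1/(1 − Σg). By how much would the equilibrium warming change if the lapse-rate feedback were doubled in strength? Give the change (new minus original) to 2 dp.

Original: g = 0.29, ΔT = 2.9/(1−0.29) = 4.0845 °C.
With doubled lapse-rate: g' = 0, ΔT' = 2.9/(1−0) = 2.9000 °C.
Change = 2.9000 − 4.0845 = -1.18 °C.

-1.18 °C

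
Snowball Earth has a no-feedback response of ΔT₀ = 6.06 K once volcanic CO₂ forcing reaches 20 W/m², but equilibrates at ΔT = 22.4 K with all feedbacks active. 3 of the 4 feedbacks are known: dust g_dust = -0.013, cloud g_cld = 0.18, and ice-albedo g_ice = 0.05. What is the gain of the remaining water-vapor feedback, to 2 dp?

0.51

Amplification A = ΔT/ΔT₀ = 22.4/6.06 = 3.696.
Total gain g = 1 − 1/A = 1 − 1/3.696 = 0.7294.
Known gains sum to -0.013 + 0.18 + 0.05 = 0.217.
g_wv = 0.7294 − 0.217 = 0.51.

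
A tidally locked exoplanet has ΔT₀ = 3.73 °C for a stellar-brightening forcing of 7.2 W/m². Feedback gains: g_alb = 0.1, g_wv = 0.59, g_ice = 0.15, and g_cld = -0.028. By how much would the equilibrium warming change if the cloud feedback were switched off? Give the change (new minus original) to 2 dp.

Original: g = 0.812, ΔT = 3.73/(1−0.812) = 19.8404 °C.
Without cloud: g' = 0.84, ΔT' = 3.73/(1−0.84) = 23.3125 °C.
Change = 23.3125 − 19.8404 = 3.47 °C.

3.47 °C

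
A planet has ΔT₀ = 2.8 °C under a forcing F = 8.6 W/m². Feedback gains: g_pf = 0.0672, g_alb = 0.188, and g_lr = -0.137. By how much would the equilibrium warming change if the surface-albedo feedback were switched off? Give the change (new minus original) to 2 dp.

Original: g = 0.1182, ΔT = 2.8/(1−0.1182) = 3.1753 °C.
Without surface-albedo: g' = -0.0698, ΔT' = 2.8/(1+0.0698) = 2.6173 °C.
Change = 2.6173 − 3.1753 = -0.56 °C.

-0.56 °C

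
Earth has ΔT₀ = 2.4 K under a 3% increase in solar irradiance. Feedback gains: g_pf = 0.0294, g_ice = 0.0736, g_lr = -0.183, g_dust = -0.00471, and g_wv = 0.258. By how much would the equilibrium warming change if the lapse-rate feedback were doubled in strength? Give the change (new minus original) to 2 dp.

Original: g = 0.17329, ΔT = 2.4/(1−0.17329) = 2.9031 K.
With doubled lapse-rate: g' = -0.00971, ΔT' = 2.4/(1+0.00971) = 2.3769 K.
Change = 2.3769 − 2.9031 = -0.53 K.

-0.53 K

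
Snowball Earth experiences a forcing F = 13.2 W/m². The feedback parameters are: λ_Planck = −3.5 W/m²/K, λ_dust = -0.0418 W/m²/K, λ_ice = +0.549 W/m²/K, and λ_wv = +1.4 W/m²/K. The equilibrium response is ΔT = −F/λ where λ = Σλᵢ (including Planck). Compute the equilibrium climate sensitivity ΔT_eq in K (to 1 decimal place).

8.3 K

Net feedback parameter λ = (−3.5) + (-0.0418) + (+0.549) + (+1.4) = -1.5928 W/m²/K.
ΔT = −F/λ = −13.2/(-1.5928) = 8.3 K.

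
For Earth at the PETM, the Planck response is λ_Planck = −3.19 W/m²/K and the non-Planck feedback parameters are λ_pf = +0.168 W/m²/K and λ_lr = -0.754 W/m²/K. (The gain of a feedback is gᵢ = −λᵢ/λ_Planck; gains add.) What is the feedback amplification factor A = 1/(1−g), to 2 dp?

0.84

Convert to gains: g_pf = 0.168/3.19 = 0.05266; g_lr = -0.754/3.19 = -0.2364.
Total gain g = -0.18374.
A = 1/(1 + 0.18374) = 0.84.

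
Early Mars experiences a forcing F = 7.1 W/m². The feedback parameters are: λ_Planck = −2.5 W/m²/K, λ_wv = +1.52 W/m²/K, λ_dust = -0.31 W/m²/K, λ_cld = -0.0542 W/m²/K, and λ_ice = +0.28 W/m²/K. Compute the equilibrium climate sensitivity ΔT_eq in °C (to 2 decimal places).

6.67 °C

Net feedback parameter λ = (−2.5) + (+1.52) + (-0.31) + (-0.0542) + (+0.28) = -1.0642 W/m²/K.
ΔT = −F/λ = −7.1/(-1.0642) = 6.67 °C.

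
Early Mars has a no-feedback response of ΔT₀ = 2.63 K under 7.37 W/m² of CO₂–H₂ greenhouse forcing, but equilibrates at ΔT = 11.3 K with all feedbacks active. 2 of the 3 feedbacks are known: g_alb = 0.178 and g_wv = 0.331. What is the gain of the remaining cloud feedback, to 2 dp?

0.26

Amplification A = ΔT/ΔT₀ = 11.3/2.63 = 4.297.
Total gain g = 1 − 1/A = 1 − 1/4.297 = 0.7673.
Known gains sum to 0.178 + 0.331 = 0.509.
g_cld = 0.7673 − 0.509 = 0.26.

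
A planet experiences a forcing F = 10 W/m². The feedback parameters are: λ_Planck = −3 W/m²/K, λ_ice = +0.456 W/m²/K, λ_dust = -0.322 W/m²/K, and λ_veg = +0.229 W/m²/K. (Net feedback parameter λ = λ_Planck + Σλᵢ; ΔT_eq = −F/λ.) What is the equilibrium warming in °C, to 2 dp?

3.79 °C

Net feedback parameter λ = (−3) + (+0.456) + (-0.322) + (+0.229) = -2.637 W/m²/K.
ΔT = −F/λ = −10/(-2.637) = 3.79 °C.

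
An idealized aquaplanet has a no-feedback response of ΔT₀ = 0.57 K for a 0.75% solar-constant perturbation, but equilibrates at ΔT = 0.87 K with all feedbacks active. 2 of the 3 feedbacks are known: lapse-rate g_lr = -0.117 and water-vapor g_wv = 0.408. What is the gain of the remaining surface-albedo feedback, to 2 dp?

0.05

Amplification A = ΔT/ΔT₀ = 0.87/0.57 = 1.526.
Total gain g = 1 − 1/A = 1 − 1/1.526 = 0.3447.
Known gains sum to -0.117 + 0.408 = 0.291.
g_alb = 0.3447 − 0.291 = 0.05.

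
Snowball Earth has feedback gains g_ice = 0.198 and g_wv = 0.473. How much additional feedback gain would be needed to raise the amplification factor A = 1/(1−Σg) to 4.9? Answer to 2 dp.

Current total gain = 0.671.
Target gain for A = 4.9: g* = 1 − 1/4.9 = 0.7959.
Additional gain needed = 0.7959 − 0.671 = 0.12.

0.12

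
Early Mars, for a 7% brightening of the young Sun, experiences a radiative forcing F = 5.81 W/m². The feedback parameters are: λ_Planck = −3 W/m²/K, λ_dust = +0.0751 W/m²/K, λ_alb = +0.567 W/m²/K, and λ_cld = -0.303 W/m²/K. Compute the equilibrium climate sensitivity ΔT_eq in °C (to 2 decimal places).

2.18 °C

Net feedback parameter λ = (−3) + (+0.0751) + (+0.567) + (-0.303) = -2.6609 W/m²/K.
ΔT = −F/λ = −5.81/(-2.6609) = 2.18 °C.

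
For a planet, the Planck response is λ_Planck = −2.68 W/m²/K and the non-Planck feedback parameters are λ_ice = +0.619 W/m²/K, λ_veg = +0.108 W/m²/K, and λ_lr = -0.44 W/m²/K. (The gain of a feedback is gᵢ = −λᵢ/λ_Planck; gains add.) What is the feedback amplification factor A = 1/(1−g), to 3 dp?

1.120

Convert to gains: g_ice = 0.619/2.68 = 0.231; g_veg = 0.108/2.68 = 0.0403; g_lr = -0.44/2.68 = -0.1642.
Total gain g = 0.1071.
A = 1/(1 − 0.1071) = 1.120.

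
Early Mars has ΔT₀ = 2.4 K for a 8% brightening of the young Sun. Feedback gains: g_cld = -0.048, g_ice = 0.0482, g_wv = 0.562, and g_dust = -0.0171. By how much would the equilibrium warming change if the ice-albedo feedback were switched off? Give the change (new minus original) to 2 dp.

Original: g = 0.5451, ΔT = 2.4/(1−0.5451) = 5.2759 K.
Without ice-albedo: g' = 0.4969, ΔT' = 2.4/(1−0.4969) = 4.7704 K.
Change = 4.7704 − 5.2759 = -0.51 K.

-0.51 K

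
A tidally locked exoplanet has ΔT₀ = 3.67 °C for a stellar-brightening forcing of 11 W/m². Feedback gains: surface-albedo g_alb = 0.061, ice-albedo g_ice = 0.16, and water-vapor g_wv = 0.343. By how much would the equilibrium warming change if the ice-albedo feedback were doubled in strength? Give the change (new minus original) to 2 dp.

Original: g = 0.564, ΔT = 3.67/(1−0.564) = 8.4174 °C.
With doubled ice-albedo: g' = 0.724, ΔT' = 3.67/(1−0.724) = 13.2971 °C.
Change = 13.2971 − 8.4174 = 4.88 °C.

4.88 °C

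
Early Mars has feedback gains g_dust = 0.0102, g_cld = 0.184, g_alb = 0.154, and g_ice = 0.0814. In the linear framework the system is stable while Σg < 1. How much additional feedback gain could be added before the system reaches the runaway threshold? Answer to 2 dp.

0.57

Current total gain = 0.0102 + 0.184 + 0.154 + 0.0814 = 0.4296.
Margin to runaway = 1 − 0.4296 = 0.57.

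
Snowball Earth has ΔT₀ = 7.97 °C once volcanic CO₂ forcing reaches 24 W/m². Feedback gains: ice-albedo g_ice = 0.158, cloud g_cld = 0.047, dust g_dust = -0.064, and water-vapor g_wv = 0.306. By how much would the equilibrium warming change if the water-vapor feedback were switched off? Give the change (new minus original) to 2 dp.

-5.13 °C

Original: g = 0.447, ΔT = 7.97/(1−0.447) = 14.4123 °C.
Without water-vapor: g' = 0.141, ΔT' = 7.97/(1−0.141) = 9.2782 °C.
Change = 9.2782 − 14.4123 = -5.13 °C.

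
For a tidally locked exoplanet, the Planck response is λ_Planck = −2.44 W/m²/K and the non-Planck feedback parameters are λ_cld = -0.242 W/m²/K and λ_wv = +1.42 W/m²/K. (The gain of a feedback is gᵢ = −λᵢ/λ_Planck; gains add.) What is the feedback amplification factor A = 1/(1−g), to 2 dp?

Convert to gains: g_cld = -0.242/2.44 = -0.09918; g_wv = 1.42/2.44 = 0.582.
Total gain g = 0.48282.
A = 1/(1 − 0.48282) = 1.93.

1.93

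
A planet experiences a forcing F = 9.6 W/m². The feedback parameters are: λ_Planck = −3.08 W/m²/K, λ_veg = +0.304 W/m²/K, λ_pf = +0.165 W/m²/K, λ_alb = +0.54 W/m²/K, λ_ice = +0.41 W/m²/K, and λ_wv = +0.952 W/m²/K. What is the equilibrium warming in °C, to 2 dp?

Net feedback parameter λ = (−3.08) + (+0.304) + (+0.165) + (+0.54) + (+0.41) + (+0.952) = -0.709 W/m²/K.
ΔT = −F/λ = −9.6/(-0.709) = 13.54 °C.

13.54 °C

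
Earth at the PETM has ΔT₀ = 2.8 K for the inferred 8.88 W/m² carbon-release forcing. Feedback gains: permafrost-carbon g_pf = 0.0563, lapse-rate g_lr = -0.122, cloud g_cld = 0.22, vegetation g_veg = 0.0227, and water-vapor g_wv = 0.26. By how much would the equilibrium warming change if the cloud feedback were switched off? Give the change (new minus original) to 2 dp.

Original: g = 0.437, ΔT = 2.8/(1−0.437) = 4.9734 K.
Without cloud: g' = 0.217, ΔT' = 2.8/(1−0.217) = 3.5760 K.
Change = 3.5760 − 4.9734 = -1.40 K.

-1.40 K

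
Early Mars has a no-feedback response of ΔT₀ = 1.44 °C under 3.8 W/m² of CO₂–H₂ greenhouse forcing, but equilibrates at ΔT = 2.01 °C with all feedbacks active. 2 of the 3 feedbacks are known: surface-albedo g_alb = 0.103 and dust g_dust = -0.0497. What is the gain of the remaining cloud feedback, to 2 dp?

Amplification A = ΔT/ΔT₀ = 2.01/1.44 = 1.396.
Total gain g = 1 − 1/A = 1 − 1/1.396 = 0.2837.
Known gains sum to 0.103 − 0.0497 = 0.0533.
g_cld = 0.2837 − 0.0533 = 0.23.

0.23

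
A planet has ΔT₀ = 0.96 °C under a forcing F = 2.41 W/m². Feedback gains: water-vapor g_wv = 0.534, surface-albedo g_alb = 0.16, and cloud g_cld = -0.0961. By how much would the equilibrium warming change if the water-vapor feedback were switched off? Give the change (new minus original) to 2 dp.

Original: g = 0.5979, ΔT = 0.96/(1−0.5979) = 2.3875 °C.
Without water-vapor: g' = 0.0639, ΔT' = 0.96/(1−0.0639) = 1.0255 °C.
Change = 1.0255 − 2.3875 = -1.36 °C.

-1.36 °C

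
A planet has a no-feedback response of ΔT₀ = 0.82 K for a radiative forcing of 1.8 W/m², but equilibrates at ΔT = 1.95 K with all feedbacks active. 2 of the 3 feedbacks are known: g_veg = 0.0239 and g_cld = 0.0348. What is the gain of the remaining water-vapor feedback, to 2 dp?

0.52

Amplification A = ΔT/ΔT₀ = 1.95/0.82 = 2.378.
Total gain g = 1 − 1/A = 1 − 1/2.378 = 0.5795.
Known gains sum to 0.0239 + 0.0348 = 0.0587.
g_wv = 0.5795 − 0.0587 = 0.52.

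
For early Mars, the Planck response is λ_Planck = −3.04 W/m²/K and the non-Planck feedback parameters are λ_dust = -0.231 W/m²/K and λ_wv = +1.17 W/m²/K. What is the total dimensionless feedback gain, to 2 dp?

Convert to gains: g_dust = -0.231/3.04 = -0.07599; g_wv = 1.17/3.04 = 0.3849.
Total gain g = 0.30891.

0.31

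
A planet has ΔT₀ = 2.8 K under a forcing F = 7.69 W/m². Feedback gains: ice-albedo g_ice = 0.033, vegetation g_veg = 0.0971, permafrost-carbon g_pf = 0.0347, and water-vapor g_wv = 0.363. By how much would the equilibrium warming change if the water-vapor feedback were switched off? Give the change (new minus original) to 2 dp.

Original: g = 0.5278, ΔT = 2.8/(1−0.5278) = 5.9297 K.
Without water-vapor: g' = 0.1648, ΔT' = 2.8/(1−0.1648) = 3.3525 K.
Change = 3.3525 − 5.9297 = -2.58 K.

-2.58 K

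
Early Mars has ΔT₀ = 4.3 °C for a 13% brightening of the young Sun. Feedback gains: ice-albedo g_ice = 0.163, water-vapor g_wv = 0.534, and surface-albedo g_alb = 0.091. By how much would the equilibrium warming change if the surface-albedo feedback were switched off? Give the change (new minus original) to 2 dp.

Original: g = 0.788, ΔT = 4.3/(1−0.788) = 20.2830 °C.
Without surface-albedo: g' = 0.697, ΔT' = 4.3/(1−0.697) = 14.1914 °C.
Change = 14.1914 − 20.2830 = -6.09 °C.

-6.09 °C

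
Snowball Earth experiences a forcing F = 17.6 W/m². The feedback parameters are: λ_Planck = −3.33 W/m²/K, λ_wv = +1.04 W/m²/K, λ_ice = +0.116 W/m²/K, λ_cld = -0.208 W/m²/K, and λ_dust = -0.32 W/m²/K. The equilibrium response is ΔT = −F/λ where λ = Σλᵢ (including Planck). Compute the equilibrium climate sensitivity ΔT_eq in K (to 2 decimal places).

Net feedback parameter λ = (−3.33) + (+1.04) + (+0.116) + (-0.208) + (-0.32) = -2.702 W/m²/K.
ΔT = −F/λ = −17.6/(-2.702) = 6.51 K.

6.51 K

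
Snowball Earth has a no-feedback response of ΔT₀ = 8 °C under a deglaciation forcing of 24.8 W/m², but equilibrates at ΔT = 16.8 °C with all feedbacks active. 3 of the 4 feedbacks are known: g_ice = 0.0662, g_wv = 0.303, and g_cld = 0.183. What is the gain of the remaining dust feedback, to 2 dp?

-0.03

Amplification A = ΔT/ΔT₀ = 16.8/8 = 2.1.
Total gain g = 1 − 1/A = 1 − 1/2.1 = 0.5238.
Known gains sum to 0.0662 + 0.303 + 0.183 = 0.5522.
g_dust = 0.5238 − 0.5522 = -0.03.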